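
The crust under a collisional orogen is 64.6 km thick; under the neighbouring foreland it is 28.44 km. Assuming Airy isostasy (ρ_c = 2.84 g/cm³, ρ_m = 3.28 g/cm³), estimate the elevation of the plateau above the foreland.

4.85 km

Excess crust Δ = 64.6 km − 28.44 km = 36.16 km, split between elevation h and root r with h + r = Δ.
Airy balance ρ_c h = (ρ_m − ρ_c) r gives r = h ρ_c/(ρ_m − ρ_c), so h (1 + ρ_c/(ρ_m − ρ_c)) = Δ, i.e. h = Δ (ρ_m − ρ_c)/ρ_m.
h = 36.16 km × 0.44/3.28 = 4.85 km.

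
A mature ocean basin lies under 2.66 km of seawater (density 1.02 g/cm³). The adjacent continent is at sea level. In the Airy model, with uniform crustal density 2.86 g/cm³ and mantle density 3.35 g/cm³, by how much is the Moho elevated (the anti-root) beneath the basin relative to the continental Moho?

By Archimedes' principle applied to the lithosphere: replacing crust with seawater at the top is compensated by replacing crust with mantle at the base: d (ρ_c − ρ_w) = a (ρ_m − ρ_c).
a = d (ρ_c − ρ_w)/(ρ_m − ρ_c) = 2.66 km × 1.84/0.49 = 9.99 km.

9.99 km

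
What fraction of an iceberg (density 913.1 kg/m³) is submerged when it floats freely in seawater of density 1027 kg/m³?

Submerged fraction = ρ_obj/ρ_fluid = 913.1/1027 = 0.889.

0.889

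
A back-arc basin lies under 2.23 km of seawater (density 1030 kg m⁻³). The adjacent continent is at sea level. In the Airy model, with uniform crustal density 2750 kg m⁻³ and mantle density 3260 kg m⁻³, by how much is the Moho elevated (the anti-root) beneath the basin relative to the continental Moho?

7.52 km

Equating mass per unit area of the two columns: replacing crust with seawater at the top is compensated by replacing crust with mantle at the base: d (ρ_c − ρ_w) = a (ρ_m − ρ_c).
a = d (ρ_c − ρ_w)/(ρ_m − ρ_c) = 2.23 km × 1720/510 = 7.52 km.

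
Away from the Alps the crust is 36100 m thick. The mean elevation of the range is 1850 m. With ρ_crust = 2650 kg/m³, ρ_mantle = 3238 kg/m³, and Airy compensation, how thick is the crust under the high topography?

Root depth r = h ρ_c / (ρ_m − ρ_c) = 1850 m × 2650 / 588 = 8338 m.
Total thickness = T + h + r = 36100 m + 1850 m + 8338 m = 46300 m.

46300 m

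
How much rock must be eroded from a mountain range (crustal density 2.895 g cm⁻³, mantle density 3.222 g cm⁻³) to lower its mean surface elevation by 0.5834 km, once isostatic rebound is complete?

5.75 km

Net drop Δ = e − u = e − e ρ_c/ρ_m = e (ρ_m − ρ_c)/ρ_m.
e = Δ ρ_m/(ρ_m − ρ_c) = 0.5834 km × 3.222/0.327 = 5.75 km.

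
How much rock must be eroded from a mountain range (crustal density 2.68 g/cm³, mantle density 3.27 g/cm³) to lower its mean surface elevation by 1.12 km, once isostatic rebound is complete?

Net drop Δ = e − u = e − e ρ_c/ρ_m = e (ρ_m − ρ_c)/ρ_m.
e = Δ ρ_m/(ρ_m − ρ_c) = 1.12 km × 3.27/0.59 = 6.21 km.

6.21 km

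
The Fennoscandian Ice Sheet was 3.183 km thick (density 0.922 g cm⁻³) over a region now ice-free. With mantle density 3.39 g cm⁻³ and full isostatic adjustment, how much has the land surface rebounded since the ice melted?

Removing the load lets mantle flow back in; uplift u satisfies ρ_ice t = ρ_m u.
u = t ρ_ice/ρ_m = 3.183 km × 0.922/3.39 = 0.866 km.

0.866 km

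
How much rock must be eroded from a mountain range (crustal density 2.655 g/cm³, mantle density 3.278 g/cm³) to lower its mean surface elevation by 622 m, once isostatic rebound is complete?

3270 m

Net drop Δ = e − u = e − e ρ_c/ρ_m = e (ρ_m − ρ_c)/ρ_m.
e = Δ ρ_m/(ρ_m − ρ_c) = 622 m × 3.278/0.623 = 3270 m.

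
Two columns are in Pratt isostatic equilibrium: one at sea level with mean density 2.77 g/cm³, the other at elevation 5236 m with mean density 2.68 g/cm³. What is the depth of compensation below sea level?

156000 m

ρ_ref D = ρ (D + h) → D (ρ_ref − ρ) = ρ h.
D = ρ h/(ρ_ref − ρ) = 2.68 × 5236 m/(2.77 − 2.68) = 156000 m.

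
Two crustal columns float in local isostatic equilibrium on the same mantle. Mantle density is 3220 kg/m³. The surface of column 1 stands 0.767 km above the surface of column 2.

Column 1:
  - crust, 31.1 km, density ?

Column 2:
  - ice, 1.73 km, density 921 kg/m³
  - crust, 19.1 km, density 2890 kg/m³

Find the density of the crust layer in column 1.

Take the compensation level at the base of the deeper column (depth z_c below the surface of column 1) and equate Σ ρ_i t_i down to z_c; mantle fills any gap and the z_c terms cancel.
Column 1: 31.1×ρ + (z_c − 31.1)×3220
Column 2: 0.767×0 + 1.73×921 + 19.1×2890 + (z_c − 0.767 − 20.83)×3220
The z_c×3220 term appears on both sides and cancels. Collect the known terms of each column as K = Σ(ρt)_known − 3220 × (depth of known layers): K_1 = 0 − 3220×31.1 = −100142; K_2 = 56792.33 − 3220×(0.767 + 20.83) = −12750.01.
Balance: K_1 + 31.1×ρ = K_2, so ρ = (K_2 − K_1)/31.1 = 87392/31.1 = 2810 kg/m³.

2810 kg/m³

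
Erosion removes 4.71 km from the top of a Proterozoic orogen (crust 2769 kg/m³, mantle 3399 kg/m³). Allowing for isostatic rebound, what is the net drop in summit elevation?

0.873 km

Rebound u = e ρ_c/ρ_m = 4.71 km × 2769/3399 = 3.837 km.
Net surface drop = e − u = 4.71 km − 3.837 km = e (ρ_m − ρ_c)/ρ_m = 0.873 km.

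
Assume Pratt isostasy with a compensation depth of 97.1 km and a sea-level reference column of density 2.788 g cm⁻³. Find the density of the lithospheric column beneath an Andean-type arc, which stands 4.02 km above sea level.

2.68 g cm⁻³

Pratt balance: ρ_ref D = ρ (D + h).
ρ = ρ_ref D/(D + h) = 2.788 × 97.1 km/(97.1 km + 4.02 km) = 2.68 g cm⁻³.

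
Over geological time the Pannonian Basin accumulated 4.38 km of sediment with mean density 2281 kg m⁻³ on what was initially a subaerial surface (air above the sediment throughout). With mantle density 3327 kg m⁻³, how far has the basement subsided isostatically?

Subaerial load: s = t ρ_sed / ρ_m = 4.38 km × 2281/3327 = 3 km.

3 km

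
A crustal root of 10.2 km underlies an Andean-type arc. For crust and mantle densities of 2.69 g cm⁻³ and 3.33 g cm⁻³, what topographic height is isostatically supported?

2.43 km

Isostatic balance requires: ρ_c h = (ρ_m − ρ_c) r.
h = r (ρ_m − ρ_c) / ρ_c = 10.2 km × (3.33 − 2.69) / 2.69 = 2.43 km.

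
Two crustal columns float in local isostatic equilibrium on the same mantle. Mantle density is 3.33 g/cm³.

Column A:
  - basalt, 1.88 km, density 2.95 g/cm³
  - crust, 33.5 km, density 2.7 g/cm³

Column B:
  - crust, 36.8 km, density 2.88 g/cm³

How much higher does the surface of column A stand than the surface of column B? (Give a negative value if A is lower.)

1.58 km

For any compensation level in the mantle, the mantle terms cancel and isostasy reduces to e = (Σt_A − Σt_B) − (Σ(ρt)_A − Σ(ρt)_B) / ρ_m.
Σt_A = 35.38 km; Σt_B = 36.8 km; Σ(ρt)_A = 95.996; Σ(ρt)_B = 105.984 (in km·g/cm³).
e = (35.38 − 36.8) − (95.996 − 105.984) / 3.33 = 1.58 km.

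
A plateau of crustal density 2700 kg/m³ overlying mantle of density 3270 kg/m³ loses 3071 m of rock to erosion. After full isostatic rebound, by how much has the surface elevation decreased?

Rebound u = e ρ_c/ρ_m = 3071 m × 2700/3270 = 2536 m.
Net surface drop = e − u = 3071 m − 2536 m = e (ρ_m − ρ_c)/ρ_m = 535 m.

535 m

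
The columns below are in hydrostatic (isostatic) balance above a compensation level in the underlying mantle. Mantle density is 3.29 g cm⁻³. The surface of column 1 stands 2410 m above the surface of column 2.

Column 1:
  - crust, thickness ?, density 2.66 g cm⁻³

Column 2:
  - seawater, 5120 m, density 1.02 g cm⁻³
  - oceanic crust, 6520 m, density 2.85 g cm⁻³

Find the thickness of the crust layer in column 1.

35600 m

Take the compensation level at the base of the deeper column (depth z_c below the surface of column 1) and equate Σ ρ_i t_i down to z_c; mantle fills any gap and the z_c terms cancel.
Column 1: x×2.66 + (z_c − 0 − x)×3.29
Column 2: 2410×0 + 5120×1.02 + 6520×2.85 + (z_c − 2410 − 11640)×3.29
The z_c×3.29 term appears on both sides and cancels. Collect the known terms of each column as K = Σ(ρt)_known − 3.29 × (depth of known layers): K_1 = 0 − 3.29×0 = 0; K_2 = 23804.4 − 3.29×(2410 + 11640) = −22420.1.
Balance: K_1 − x×(3.29 − 2.66) = K_2, so x = (K_1 − K_2)/(3.29 − 2.66) = 22420.1/0.63 = 35600 m.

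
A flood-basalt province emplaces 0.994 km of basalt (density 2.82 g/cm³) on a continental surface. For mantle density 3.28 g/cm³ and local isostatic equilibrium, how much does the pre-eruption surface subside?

Subaerial loading: s = t ρ_load / ρ_m.
s = 0.994 km × 2.82/3.28 = 0.855 km.

0.855 km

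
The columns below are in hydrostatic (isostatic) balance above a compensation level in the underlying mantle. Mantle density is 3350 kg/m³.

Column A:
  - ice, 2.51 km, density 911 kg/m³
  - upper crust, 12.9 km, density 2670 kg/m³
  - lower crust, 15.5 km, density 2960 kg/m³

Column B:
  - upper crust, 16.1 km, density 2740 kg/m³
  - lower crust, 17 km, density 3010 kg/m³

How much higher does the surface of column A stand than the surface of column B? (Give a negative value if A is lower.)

For any compensation level in the mantle, the mantle terms cancel and isostasy reduces to e = (Σt_A − Σt_B) − (Σ(ρt)_A − Σ(ρt)_B) / ρ_m.
Σt_A = 30.91 km; Σt_B = 33.1 km; Σ(ρt)_A = 82609.61; Σ(ρt)_B = 95284 (in km·kg/m³).
e = (30.91 − 33.1) − (82609.61 − 95284) / 3350 = 1.59 km.

1.59 km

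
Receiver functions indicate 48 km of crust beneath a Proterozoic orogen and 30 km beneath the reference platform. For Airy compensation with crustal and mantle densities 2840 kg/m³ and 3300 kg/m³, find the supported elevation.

2.51 km

Excess crust Δ = 48 km − 30 km = 18 km, split between elevation h and root r with h + r = Δ.
Airy balance ρ_c h = (ρ_m − ρ_c) r gives r = h ρ_c/(ρ_m − ρ_c), so h (1 + ρ_c/(ρ_m − ρ_c)) = Δ, i.e. h = Δ (ρ_m − ρ_c)/ρ_m.
h = 18 km × 460/3300 = 2.51 km.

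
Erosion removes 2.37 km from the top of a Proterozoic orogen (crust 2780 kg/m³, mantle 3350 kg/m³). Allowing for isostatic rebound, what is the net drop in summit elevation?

Rebound u = e ρ_c/ρ_m = 2.37 km × 2780/3350 = 1.967 km.
Net surface drop = e − u = 2.37 km − 1.967 km = e (ρ_m − ρ_c)/ρ_m = 0.403 km.

0.403 km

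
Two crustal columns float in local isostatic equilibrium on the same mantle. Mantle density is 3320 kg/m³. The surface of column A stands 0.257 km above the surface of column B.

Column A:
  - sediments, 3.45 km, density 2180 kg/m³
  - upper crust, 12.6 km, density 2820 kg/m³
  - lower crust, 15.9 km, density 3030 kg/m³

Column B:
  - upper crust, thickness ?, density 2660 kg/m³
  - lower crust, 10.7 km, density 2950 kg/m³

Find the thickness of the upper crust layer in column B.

15.2 km

Take the compensation level at the base of the deeper column (depth z_c below the surface of column A) and equate Σ ρ_i t_i down to z_c; mantle fills any gap and the z_c terms cancel.
Column A: 3.45×2180 + 12.6×2820 + 15.9×3030 + (z_c − 31.95)×3320
Column B: 0.257×0 + x×2660 + 10.7×2950 + (z_c − 0.257 − 10.7 − x)×3320
The z_c×3320 term appears on both sides and cancels. Collect the known terms of each column as K = Σ(ρt)_known − 3320 × (depth of known layers): K_A = 91230 − 3320×31.95 = −14844; K_B = 31565 − 3320×(0.257 + 10.7) = −4812.24.
Balance: K_A = K_B − x×(3320 − 2660), so x = (K_B − K_A)/(3320 − 2660) = 10031.8/660 = 15.2 km.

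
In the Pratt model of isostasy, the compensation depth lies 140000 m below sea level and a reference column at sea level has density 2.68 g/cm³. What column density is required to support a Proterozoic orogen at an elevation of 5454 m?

Pratt balance: ρ_ref D = ρ (D + h).
ρ = ρ_ref D/(D + h) = 2.68 × 140000 m/(140000 m + 5454 m) = 2.58 g/cm³.

2.58 g/cm³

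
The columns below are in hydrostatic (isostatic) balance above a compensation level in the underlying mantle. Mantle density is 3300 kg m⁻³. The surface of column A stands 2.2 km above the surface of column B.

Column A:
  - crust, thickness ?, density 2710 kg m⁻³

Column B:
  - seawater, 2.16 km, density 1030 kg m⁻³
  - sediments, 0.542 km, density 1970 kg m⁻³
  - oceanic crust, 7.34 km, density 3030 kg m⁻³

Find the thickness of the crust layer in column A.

25.2 km

Take the compensation level at the base of the deeper column (depth z_c below the surface of column A) and equate Σ ρ_i t_i down to z_c; mantle fills any gap and the z_c terms cancel.
Column A: x×2710 + (z_c − 0 − x)×3300
Column B: 2.2×0 + 2.16×1030 + 0.542×1970 + 7.34×3030 + (z_c − 2.2 − 10.042)×3300
The z_c×3300 term appears on both sides and cancels. Collect the known terms of each column as K = Σ(ρt)_known − 3300 × (depth of known layers): K_A = 0 − 3300×0 = 0; K_B = 25532.74 − 3300×(2.2 + 10.042) = −14865.86.
Balance: K_A − x×(3300 − 2710) = K_B, so x = (K_A − K_B)/(3300 − 2710) = 14865.9/590 = 25.2 km.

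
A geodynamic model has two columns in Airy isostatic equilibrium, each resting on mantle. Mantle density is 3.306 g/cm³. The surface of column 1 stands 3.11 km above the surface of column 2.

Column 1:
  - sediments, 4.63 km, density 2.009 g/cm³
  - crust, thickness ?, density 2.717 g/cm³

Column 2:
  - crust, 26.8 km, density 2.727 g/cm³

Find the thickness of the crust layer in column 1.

Take the compensation level at the base of the deeper column (depth z_c below the surface of column 1) and equate Σ ρ_i t_i down to z_c; mantle fills any gap and the z_c terms cancel.
Column 1: 4.63×2.009 + x×2.717 + (z_c − 4.63 − x)×3.306
Column 2: 3.11×0 + 26.8×2.727 + (z_c − 3.11 − 26.8)×3.306
The z_c×3.306 term appears on both sides and cancels. Collect the known terms of each column as K = Σ(ρt)_known − 3.306 × (depth of known layers): K_1 = 9.30167 − 3.306×4.63 = −6.00511; K_2 = 73.0836 − 3.306×(3.11 + 26.8) = −25.79886.
Balance: K_1 − x×(3.306 − 2.717) = K_2, so x = (K_1 − K_2)/(3.306 − 2.717) = 19.7937/0.589 = 33.6 km.

33.6 km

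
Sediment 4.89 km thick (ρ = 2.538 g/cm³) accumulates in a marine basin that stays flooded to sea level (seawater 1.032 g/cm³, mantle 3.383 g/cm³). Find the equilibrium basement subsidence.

3.13 km

Submarine loading: the sediment displaces seawater, and the subsidence is in turn flooded, so s (ρ_m − ρ_w) = t (ρ_sed − ρ_w).
s = 4.89 km × (2.538 − 1.032) / (3.383 − 1.032) = 3.13 km.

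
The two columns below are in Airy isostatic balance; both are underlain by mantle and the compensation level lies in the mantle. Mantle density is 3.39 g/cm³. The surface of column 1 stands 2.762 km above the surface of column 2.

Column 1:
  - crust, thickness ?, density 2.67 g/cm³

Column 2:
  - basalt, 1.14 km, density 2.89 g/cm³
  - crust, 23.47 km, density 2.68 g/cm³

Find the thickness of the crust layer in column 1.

Take the compensation level at the base of the deeper column (depth z_c below the surface of column 1) and equate Σ ρ_i t_i down to z_c; mantle fills any gap and the z_c terms cancel.
Column 1: x×2.67 + (z_c − 0 − x)×3.39
Column 2: 2.762×0 + 1.14×2.89 + 23.47×2.68 + (z_c − 2.762 − 24.61)×3.39
The z_c×3.39 term appears on both sides and cancels. Collect the known terms of each column as K = Σ(ρt)_known − 3.39 × (depth of known layers): K_1 = 0 − 3.39×0 = 0; K_2 = 66.1942 − 3.39×(2.762 + 24.61) = −26.59688.
Balance: K_1 − x×(3.39 − 2.67) = K_2, so x = (K_1 − K_2)/(3.39 − 2.67) = 26.5969/0.72 = 36.9 km.

36.9 km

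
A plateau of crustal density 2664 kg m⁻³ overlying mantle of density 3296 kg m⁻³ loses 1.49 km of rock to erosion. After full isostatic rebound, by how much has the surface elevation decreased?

Rebound u = e ρ_c/ρ_m = 1.49 km × 2664/3296 = 1.204 km.
Net surface drop = e − u = 1.49 km − 1.204 km = e (ρ_m − ρ_c)/ρ_m = 0.286 km.

0.286 km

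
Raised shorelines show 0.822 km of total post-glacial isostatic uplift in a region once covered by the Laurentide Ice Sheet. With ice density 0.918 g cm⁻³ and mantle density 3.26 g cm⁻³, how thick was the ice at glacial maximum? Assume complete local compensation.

2.92 km

u = t ρ_ice/ρ_m → t = u ρ_m/ρ_ice = 0.822 km × 3.26/0.918 = 2.92 km.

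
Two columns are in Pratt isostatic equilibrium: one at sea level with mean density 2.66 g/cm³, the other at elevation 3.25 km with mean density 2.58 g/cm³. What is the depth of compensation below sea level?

ρ_ref D = ρ (D + h) → D (ρ_ref − ρ) = ρ h.
D = ρ h/(ρ_ref − ρ) = 2.58 × 3.25 km/(2.66 − 2.58) = 105 km.

105 km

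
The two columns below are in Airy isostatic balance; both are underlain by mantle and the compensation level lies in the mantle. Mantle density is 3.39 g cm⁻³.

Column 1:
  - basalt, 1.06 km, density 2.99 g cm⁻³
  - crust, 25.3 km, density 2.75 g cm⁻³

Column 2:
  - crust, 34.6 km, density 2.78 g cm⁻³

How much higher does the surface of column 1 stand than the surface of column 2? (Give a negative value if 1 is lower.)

For any compensation level in the mantle, the mantle terms cancel and isostasy reduces to e = (Σt_1 − Σt_2) − (Σ(ρt)_1 − Σ(ρt)_2) / ρ_m.
Σt_1 = 26.36 km; Σt_2 = 34.6 km; Σ(ρt)_1 = 72.7444; Σ(ρt)_2 = 96.188 (in km·g cm⁻³).
e = (26.36 − 34.6) − (72.7444 − 96.188) / 3.39 = −1.32 km.

−1.32 km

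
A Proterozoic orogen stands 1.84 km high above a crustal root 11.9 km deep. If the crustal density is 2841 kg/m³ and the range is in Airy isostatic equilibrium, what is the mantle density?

Airy balance: ρ_c h = (ρ_m − ρ_c) r → ρ_m = ρ_c (1 + h/r).
ρ_m = 2841 × (1 + 1.84 km/11.9 km) = 3280 kg/m³.

3280 kg/m³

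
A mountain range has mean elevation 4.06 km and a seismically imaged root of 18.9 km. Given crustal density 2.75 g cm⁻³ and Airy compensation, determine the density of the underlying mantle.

Airy balance: ρ_c h = (ρ_m − ρ_c) r → ρ_m = ρ_c (1 + h/r).
ρ_m = 2.75 × (1 + 4.06 km/18.9 km) = 3.34 g cm⁻³.

3.34 g cm⁻³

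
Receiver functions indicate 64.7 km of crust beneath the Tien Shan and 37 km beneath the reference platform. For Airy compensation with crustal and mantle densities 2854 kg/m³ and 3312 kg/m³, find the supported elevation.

Excess crust Δ = 64.7 km − 37 km = 27.7 km, split between elevation h and root r with h + r = Δ.
Airy balance ρ_c h = (ρ_m − ρ_c) r gives r = h ρ_c/(ρ_m − ρ_c), so h (1 + ρ_c/(ρ_m − ρ_c)) = Δ, i.e. h = Δ (ρ_m − ρ_c)/ρ_m.
h = 27.7 km × 458/3312 = 3.83 km.

3.83 km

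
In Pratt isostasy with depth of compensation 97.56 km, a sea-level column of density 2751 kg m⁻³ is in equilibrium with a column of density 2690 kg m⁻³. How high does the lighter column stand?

2.21 km

ρ_ref D = ρ (D + h) → h = D (ρ_ref − ρ)/ρ.
h = 97.56 km × (2751 − 2690)/2690 = 2.21 km.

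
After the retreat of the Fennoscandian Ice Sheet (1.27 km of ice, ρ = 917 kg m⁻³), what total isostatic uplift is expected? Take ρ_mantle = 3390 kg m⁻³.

Removing the load lets mantle flow back in; uplift u satisfies ρ_ice t = ρ_m u.
u = t ρ_ice/ρ_m = 1.27 km × 917/3390 = 0.344 km.

0.344 km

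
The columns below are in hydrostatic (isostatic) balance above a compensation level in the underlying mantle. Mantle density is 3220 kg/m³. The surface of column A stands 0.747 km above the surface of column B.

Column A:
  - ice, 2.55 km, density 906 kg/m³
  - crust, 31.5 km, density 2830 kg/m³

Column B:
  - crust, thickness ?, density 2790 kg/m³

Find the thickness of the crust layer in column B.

Take the compensation level at the base of the deeper column (depth z_c below the surface of column A) and equate Σ ρ_i t_i down to z_c; mantle fills any gap and the z_c terms cancel.
Column A: 2.55×906 + 31.5×2830 + (z_c − 34.05)×3220
Column B: 0.747×0 + x×2790 + (z_c − 0.747 − 0 − x)×3220
The z_c×3220 term appears on both sides and cancels. Collect the known terms of each column as K = Σ(ρt)_known − 3220 × (depth of known layers): K_A = 91455.3 − 3220×34.05 = −18185.7; K_B = 0 − 3220×(0.747 + 0) = −2405.34.
Balance: K_A = K_B − x×(3220 − 2790), so x = (K_B − K_A)/(3220 − 2790) = 15780.4/430 = 36.7 km.

36.7 km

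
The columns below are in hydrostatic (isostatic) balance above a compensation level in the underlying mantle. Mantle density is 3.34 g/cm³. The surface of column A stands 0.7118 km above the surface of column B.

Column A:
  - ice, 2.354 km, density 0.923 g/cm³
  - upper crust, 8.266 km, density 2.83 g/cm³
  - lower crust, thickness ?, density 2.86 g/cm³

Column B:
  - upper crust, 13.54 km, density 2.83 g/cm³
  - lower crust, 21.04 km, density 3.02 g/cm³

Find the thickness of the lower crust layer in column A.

Take the compensation level at the base of the deeper column (depth z_c below the surface of column A) and equate Σ ρ_i t_i down to z_c; mantle fills any gap and the z_c terms cancel.
Column A: 2.354×0.923 + 8.266×2.83 + x×2.86 + (z_c − 10.62 − x)×3.34
Column B: 0.7118×0 + 13.54×2.83 + 21.04×3.02 + (z_c − 0.7118 − 34.58)×3.34
The z_c×3.34 term appears on both sides and cancels. Collect the known terms of each column as K = Σ(ρt)_known − 3.34 × (depth of known layers): K_A = 25.565522 − 3.34×10.62 = −9.905278; K_B = 101.859 − 3.34×(0.7118 + 34.58) = −16.015612.
Balance: K_A − x×(3.34 − 2.86) = K_B, so x = (K_A − K_B)/(3.34 − 2.86) = 6.11033/0.48 = 12.7 km.

12.7 km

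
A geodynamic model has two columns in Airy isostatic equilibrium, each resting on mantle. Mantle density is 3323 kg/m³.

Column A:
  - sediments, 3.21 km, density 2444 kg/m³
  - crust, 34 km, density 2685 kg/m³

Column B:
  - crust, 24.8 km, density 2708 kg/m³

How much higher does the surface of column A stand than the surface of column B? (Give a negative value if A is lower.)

For any compensation level in the mantle, the mantle terms cancel and isostasy reduces to e = (Σt_A − Σt_B) − (Σ(ρt)_A − Σ(ρt)_B) / ρ_m.
Σt_A = 37.21 km; Σt_B = 24.8 km; Σ(ρt)_A = 99135.24; Σ(ρt)_B = 67158.4 (in km·kg/m³).
e = (37.21 − 24.8) − (99135.24 − 67158.4) / 3323 = 2.79 km.

2.79 km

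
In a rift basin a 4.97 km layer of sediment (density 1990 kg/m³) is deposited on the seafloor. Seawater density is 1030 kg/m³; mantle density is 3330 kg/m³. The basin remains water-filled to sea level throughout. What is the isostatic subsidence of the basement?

Submarine loading: the sediment displaces seawater, and the subsidence is in turn flooded, so s (ρ_m − ρ_w) = t (ρ_sed − ρ_w).
s = 4.97 km × (1990 − 1030) / (3330 − 1030) = 2.07 km.

2.07 km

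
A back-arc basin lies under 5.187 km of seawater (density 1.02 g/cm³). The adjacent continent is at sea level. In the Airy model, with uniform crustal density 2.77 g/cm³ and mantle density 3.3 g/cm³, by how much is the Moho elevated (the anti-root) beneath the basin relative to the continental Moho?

17.1 km

For local isostatic compensation: replacing crust with seawater at the top is compensated by replacing crust with mantle at the base: d (ρ_c − ρ_w) = a (ρ_m − ρ_c).
a = d (ρ_c − ρ_w)/(ρ_m − ρ_c) = 5.187 km × 1.75/0.53 = 17.1 km.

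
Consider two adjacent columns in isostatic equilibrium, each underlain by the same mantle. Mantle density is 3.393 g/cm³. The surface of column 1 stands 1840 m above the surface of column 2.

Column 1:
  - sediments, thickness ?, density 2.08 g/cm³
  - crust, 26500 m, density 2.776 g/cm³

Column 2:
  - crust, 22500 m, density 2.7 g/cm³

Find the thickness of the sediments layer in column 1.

4180 m

Take the compensation level at the base of the deeper column (depth z_c below the surface of column 1) and equate Σ ρ_i t_i down to z_c; mantle fills any gap and the z_c terms cancel.
Column 1: x×2.08 + 26500×2.776 + (z_c − 26500 − x)×3.393
Column 2: 1840×0 + 22500×2.7 + (z_c − 1840 − 22500)×3.393
The z_c×3.393 term appears on both sides and cancels. Collect the known terms of each column as K = Σ(ρt)_known − 3.393 × (depth of known layers): K_1 = 73564 − 3.393×26500 = −16350.5; K_2 = 60750 − 3.393×(1840 + 22500) = −21835.62.
Balance: K_1 − x×(3.393 − 2.08) = K_2, so x = (K_1 − K_2)/(3.393 − 2.08) = 5485.12/1.313 = 4180 m.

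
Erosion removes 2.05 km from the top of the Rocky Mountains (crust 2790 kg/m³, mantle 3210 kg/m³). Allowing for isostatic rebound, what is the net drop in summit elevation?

0.268 km

Rebound u = e ρ_c/ρ_m = 2.05 km × 2790/3210 = 1.782 km.
Net surface drop = e − u = 2.05 km − 1.782 km = e (ρ_m − ρ_c)/ρ_m = 0.268 km.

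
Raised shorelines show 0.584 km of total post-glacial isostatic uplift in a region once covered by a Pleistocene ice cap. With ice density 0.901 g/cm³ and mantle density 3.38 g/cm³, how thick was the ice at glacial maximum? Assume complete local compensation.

u = t ρ_ice/ρ_m → t = u ρ_m/ρ_ice = 0.584 km × 3.38/0.901 = 2.19 km.

2.19 km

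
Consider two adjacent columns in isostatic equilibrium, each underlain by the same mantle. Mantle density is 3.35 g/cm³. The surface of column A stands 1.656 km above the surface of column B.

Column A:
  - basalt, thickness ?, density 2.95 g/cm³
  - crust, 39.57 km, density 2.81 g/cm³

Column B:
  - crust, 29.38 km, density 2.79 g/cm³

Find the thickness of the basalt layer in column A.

1.58 km

Take the compensation level at the base of the deeper column (depth z_c below the surface of column A) and equate Σ ρ_i t_i down to z_c; mantle fills any gap and the z_c terms cancel.
Column A: x×2.95 + 39.57×2.81 + (z_c − 39.57 − x)×3.35
Column B: 1.656×0 + 29.38×2.79 + (z_c − 1.656 − 29.38)×3.35
The z_c×3.35 term appears on both sides and cancels. Collect the known terms of each column as K = Σ(ρt)_known − 3.35 × (depth of known layers): K_A = 111.1917 − 3.35×39.57 = −21.3678; K_B = 81.9702 − 3.35×(1.656 + 29.38) = −22.0004.
Balance: K_A − x×(3.35 − 2.95) = K_B, so x = (K_A − K_B)/(3.35 − 2.95) = 0.6326/0.4 = 1.58 km.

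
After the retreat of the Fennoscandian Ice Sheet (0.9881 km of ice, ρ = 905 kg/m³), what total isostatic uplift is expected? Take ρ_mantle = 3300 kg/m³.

Removing the load lets mantle flow back in; uplift u satisfies ρ_ice t = ρ_m u.
u = t ρ_ice/ρ_m = 0.9881 km × 905/3300 = 0.271 km.

0.271 km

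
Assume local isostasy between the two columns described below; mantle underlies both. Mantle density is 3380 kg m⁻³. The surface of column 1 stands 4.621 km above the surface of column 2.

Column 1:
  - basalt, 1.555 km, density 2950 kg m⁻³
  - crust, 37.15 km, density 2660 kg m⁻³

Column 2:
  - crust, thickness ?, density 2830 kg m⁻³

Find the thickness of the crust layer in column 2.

Take the compensation level at the base of the deeper column (depth z_c below the surface of column 1) and equate Σ ρ_i t_i down to z_c; mantle fills any gap and the z_c terms cancel.
Column 1: 1.555×2950 + 37.15×2660 + (z_c − 38.705)×3380
Column 2: 4.621×0 + x×2830 + (z_c − 4.621 − 0 − x)×3380
The z_c×3380 term appears on both sides and cancels. Collect the known terms of each column as K = Σ(ρt)_known − 3380 × (depth of known layers): K_1 = 103406.25 − 3380×38.705 = −27416.65; K_2 = 0 − 3380×(4.621 + 0) = −15618.98.
Balance: K_1 = K_2 − x×(3380 − 2830), so x = (K_2 − K_1)/(3380 − 2830) = 11797.7/550 = 21.5 km.

21.5 km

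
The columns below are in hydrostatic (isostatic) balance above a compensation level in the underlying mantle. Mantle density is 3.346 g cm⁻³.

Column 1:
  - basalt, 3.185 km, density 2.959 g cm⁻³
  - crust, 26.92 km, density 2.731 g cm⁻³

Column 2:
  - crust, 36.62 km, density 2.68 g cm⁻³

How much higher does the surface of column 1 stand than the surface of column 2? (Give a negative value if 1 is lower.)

For any compensation level in the mantle, the mantle terms cancel and isostasy reduces to e = (Σt_1 − Σt_2) − (Σ(ρt)_1 − Σ(ρt)_2) / ρ_m.
Σt_1 = 30.105 km; Σt_2 = 36.62 km; Σ(ρt)_1 = 82.942935; Σ(ρt)_2 = 98.1416 (in km·g cm⁻³).
e = (30.105 − 36.62) − (82.942935 − 98.1416) / 3.346 = −1.97 km.

−1.97 km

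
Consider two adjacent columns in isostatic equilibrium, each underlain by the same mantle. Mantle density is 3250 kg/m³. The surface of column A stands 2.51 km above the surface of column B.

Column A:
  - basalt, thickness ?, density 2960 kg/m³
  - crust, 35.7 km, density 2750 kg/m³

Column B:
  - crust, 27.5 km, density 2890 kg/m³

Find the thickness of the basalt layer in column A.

0.716 km

Take the compensation level at the base of the deeper column (depth z_c below the surface of column A) and equate Σ ρ_i t_i down to z_c; mantle fills any gap and the z_c terms cancel.
Column A: x×2960 + 35.7×2750 + (z_c − 35.7 − x)×3250
Column B: 2.51×0 + 27.5×2890 + (z_c − 2.51 − 27.5)×3250
The z_c×3250 term appears on both sides and cancels. Collect the known terms of each column as K = Σ(ρt)_known − 3250 × (depth of known layers): K_A = 98175 − 3250×35.7 = −17850; K_B = 79475 − 3250×(2.51 + 27.5) = −18057.5.
Balance: K_A − x×(3250 − 2960) = K_B, so x = (K_A − K_B)/(3250 − 2960) = 207.5/290 = 0.716 km.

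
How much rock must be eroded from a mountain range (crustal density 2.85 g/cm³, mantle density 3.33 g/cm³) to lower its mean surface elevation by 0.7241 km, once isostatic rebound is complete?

5.02 km

Net drop Δ = e − u = e − e ρ_c/ρ_m = e (ρ_m − ρ_c)/ρ_m.
e = Δ ρ_m/(ρ_m − ρ_c) = 0.7241 km × 3.33/0.48 = 5.02 km.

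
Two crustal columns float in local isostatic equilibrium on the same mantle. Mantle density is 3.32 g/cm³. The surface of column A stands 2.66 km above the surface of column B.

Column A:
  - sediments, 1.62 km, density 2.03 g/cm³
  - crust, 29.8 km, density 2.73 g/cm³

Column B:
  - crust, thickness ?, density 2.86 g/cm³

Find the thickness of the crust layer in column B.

Take the compensation level at the base of the deeper column (depth z_c below the surface of column A) and equate Σ ρ_i t_i down to z_c; mantle fills any gap and the z_c terms cancel.
Column A: 1.62×2.03 + 29.8×2.73 + (z_c − 31.42)×3.32
Column B: 2.66×0 + x×2.86 + (z_c − 2.66 − 0 − x)×3.32
The z_c×3.32 term appears on both sides and cancels. Collect the known terms of each column as K = Σ(ρt)_known − 3.32 × (depth of known layers): K_A = 84.6426 − 3.32×31.42 = −19.6718; K_B = 0 − 3.32×(2.66 + 0) = −8.8312.
Balance: K_A = K_B − x×(3.32 − 2.86), so x = (K_B − K_A)/(3.32 − 2.86) = 10.8406/0.46 = 23.6 km.

23.6 km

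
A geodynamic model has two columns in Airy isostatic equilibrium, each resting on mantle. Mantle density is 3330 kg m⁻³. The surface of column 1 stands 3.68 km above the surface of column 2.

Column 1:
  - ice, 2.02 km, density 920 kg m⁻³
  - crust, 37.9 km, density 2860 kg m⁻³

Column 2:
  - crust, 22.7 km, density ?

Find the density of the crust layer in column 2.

Take the compensation level at the base of the deeper column (depth z_c below the surface of column 1) and equate Σ ρ_i t_i down to z_c; mantle fills any gap and the z_c terms cancel.
Column 1: 2.02×920 + 37.9×2860 + (z_c − 39.92)×3330
Column 2: 3.68×0 + 22.7×ρ + (z_c − 3.68 − 22.7)×3330
The z_c×3330 term appears on both sides and cancels. Collect the known terms of each column as K = Σ(ρt)_known − 3330 × (depth of known layers): K_1 = 110252.4 − 3330×39.92 = −22681.2; K_2 = 0 − 3330×(3.68 + 22.7) = −87845.4.
Balance: K_1 = K_2 + 22.7×ρ, so ρ = (K_1 − K_2)/22.7 = 65164.2/22.7 = 2870 kg m⁻³.

2870 kg m⁻³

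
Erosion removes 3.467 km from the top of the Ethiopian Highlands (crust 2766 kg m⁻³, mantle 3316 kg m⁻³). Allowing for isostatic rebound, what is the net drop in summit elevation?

0.575 km

Rebound u = e ρ_c/ρ_m = 3.467 km × 2766/3316 = 2.892 km.
Net surface drop = e − u = 3.467 km − 2.892 km = e (ρ_m − ρ_c)/ρ_m = 0.575 km.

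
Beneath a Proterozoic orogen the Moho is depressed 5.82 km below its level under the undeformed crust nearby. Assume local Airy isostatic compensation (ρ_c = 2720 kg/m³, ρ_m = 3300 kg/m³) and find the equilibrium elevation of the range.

By Archimedes' principle applied to the lithosphere: ρ_c h = (ρ_m − ρ_c) r.
h = r (ρ_m − ρ_c) / ρ_c = 5.82 km × (3300 − 2720) / 2720 = 1.24 km.

1.24 km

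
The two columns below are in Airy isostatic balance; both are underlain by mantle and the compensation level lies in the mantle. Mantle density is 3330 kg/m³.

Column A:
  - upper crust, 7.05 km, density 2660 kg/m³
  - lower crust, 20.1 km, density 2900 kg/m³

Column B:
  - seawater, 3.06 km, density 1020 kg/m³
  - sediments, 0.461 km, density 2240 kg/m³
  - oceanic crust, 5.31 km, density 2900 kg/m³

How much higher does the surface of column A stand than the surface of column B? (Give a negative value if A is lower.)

1.05 km

For any compensation level in the mantle, the mantle terms cancel and isostasy reduces to e = (Σt_A − Σt_B) − (Σ(ρt)_A − Σ(ρt)_B) / ρ_m.
Σt_A = 27.15 km; Σt_B = 8.831 km; Σ(ρt)_A = 77043; Σ(ρt)_B = 19552.84 (in km·kg/m³).
e = (27.15 − 8.831) − (77043 − 19552.84) / 3330 = 1.05 km.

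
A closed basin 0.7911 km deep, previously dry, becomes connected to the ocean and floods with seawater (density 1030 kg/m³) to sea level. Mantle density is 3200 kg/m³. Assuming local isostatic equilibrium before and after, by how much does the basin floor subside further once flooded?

After flooding the water column is d + s deep. Its weight must equal the weight of mantle displaced by the extra subsidence s: (d + s) ρ_w = s ρ_m.
s = d ρ_w / (ρ_m − ρ_w) = 0.7911 km × 1030/(3200 − 1030) = 0.375 km.

0.375 km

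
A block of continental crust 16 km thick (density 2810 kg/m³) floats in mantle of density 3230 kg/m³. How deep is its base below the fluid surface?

13.9 km

Draft d = t ρ_obj/ρ_fluid = 16 km × 2810/3230 = 13.9 km.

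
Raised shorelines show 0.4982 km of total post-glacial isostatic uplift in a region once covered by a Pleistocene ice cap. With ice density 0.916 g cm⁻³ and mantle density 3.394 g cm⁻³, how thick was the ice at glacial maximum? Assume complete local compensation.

1.85 km

u = t ρ_ice/ρ_m → t = u ρ_m/ρ_ice = 0.4982 km × 3.394/0.916 = 1.85 km.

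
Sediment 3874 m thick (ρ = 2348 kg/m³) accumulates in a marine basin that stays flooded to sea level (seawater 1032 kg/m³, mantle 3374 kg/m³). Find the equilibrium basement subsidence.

2180 m

Submarine loading: the sediment displaces seawater, and the subsidence is in turn flooded, so s (ρ_m − ρ_w) = t (ρ_sed − ρ_w).
s = 3874 m × (2348 − 1032) / (3374 − 1032) = 2180 m.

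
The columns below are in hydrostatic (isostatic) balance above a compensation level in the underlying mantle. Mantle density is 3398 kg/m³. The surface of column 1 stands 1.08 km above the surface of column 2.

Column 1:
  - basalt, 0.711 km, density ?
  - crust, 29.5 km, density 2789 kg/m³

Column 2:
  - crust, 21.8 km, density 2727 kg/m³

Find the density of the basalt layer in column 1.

Take the compensation level at the base of the deeper column (depth z_c below the surface of column 1) and equate Σ ρ_i t_i down to z_c; mantle fills any gap and the z_c terms cancel.
Column 1: 0.711×ρ + 29.5×2789 + (z_c − 30.211)×3398
Column 2: 1.08×0 + 21.8×2727 + (z_c − 1.08 − 21.8)×3398
The z_c×3398 term appears on both sides and cancels. Collect the known terms of each column as K = Σ(ρt)_known − 3398 × (depth of known layers): K_1 = 82275.5 − 3398×30.211 = −20381.478; K_2 = 59448.6 − 3398×(1.08 + 21.8) = −18297.64.
Balance: K_1 + 0.711×ρ = K_2, so ρ = (K_2 − K_1)/0.711 = 2083.84/0.711 = 2930 kg/m³.

2930 kg/m³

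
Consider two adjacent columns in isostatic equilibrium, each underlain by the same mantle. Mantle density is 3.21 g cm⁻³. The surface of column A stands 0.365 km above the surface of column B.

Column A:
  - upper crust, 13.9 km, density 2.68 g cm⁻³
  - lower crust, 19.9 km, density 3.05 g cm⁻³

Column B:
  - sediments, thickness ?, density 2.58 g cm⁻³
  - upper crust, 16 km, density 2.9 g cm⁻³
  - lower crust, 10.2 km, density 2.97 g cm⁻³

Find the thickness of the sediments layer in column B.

Take the compensation level at the base of the deeper column (depth z_c below the surface of column A) and equate Σ ρ_i t_i down to z_c; mantle fills any gap and the z_c terms cancel.
Column A: 13.9×2.68 + 19.9×3.05 + (z_c − 33.8)×3.21
Column B: 0.365×0 + x×2.58 + 16×2.9 + 10.2×2.97 + (z_c − 0.365 − 26.2 − x)×3.21
The z_c×3.21 term appears on both sides and cancels. Collect the known terms of each column as K = Σ(ρt)_known − 3.21 × (depth of known layers): K_A = 97.947 − 3.21×33.8 = −10.551; K_B = 76.694 − 3.21×(0.365 + 26.2) = −8.57965.
Balance: K_A = K_B − x×(3.21 − 2.58), so x = (K_B − K_A)/(3.21 − 2.58) = 1.97135/0.63 = 3.13 km.

3.13 km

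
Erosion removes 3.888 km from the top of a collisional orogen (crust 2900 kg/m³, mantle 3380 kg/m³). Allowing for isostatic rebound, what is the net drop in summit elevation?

Rebound u = e ρ_c/ρ_m = 3.888 km × 2900/3380 = 3.336 km.
Net surface drop = e − u = 3.888 km − 3.336 km = e (ρ_m − ρ_c)/ρ_m = 0.552 km.

0.552 km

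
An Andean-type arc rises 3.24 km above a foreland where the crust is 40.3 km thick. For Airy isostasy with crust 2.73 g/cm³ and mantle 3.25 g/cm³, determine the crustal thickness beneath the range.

60.5 km

Root depth r = h ρ_c / (ρ_m − ρ_c) = 3.24 km × 2.73 / 0.52 = 17.01 km.
Total thickness = T + h + r = 40.3 km + 3.24 km + 17.01 km = 60.5 km.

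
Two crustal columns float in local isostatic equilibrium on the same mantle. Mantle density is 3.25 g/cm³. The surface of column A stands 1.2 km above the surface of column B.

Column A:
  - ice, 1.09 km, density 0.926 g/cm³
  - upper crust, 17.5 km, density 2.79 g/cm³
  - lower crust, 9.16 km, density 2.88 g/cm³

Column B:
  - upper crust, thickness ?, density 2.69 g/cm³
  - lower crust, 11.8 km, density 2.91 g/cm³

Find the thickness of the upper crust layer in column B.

10.8 km

Take the compensation level at the base of the deeper column (depth z_c below the surface of column A) and equate Σ ρ_i t_i down to z_c; mantle fills any gap and the z_c terms cancel.
Column A: 1.09×0.926 + 17.5×2.79 + 9.16×2.88 + (z_c − 27.75)×3.25
Column B: 1.2×0 + x×2.69 + 11.8×2.91 + (z_c − 1.2 − 11.8 − x)×3.25
The z_c×3.25 term appears on both sides and cancels. Collect the known terms of each column as K = Σ(ρt)_known − 3.25 × (depth of known layers): K_A = 76.21514 − 3.25×27.75 = −13.97236; K_B = 34.338 − 3.25×(1.2 + 11.8) = −7.912.
Balance: K_A = K_B − x×(3.25 − 2.69), so x = (K_B − K_A)/(3.25 − 2.69) = 6.06036/0.56 = 10.8 km.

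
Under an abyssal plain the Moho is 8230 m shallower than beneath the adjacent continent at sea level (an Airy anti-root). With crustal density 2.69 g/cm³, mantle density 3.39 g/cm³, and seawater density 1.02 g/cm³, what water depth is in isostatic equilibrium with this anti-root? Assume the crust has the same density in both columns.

3450 m

Replacing a thickness d of crust by seawater at the top must be balanced by replacing crust with mantle at the base: d (ρ_c − ρ_w) = a (ρ_m − ρ_c).
d = a (ρ_m − ρ_c)/(ρ_c − ρ_w) = 8230 m × 0.7/1.67 = 3450 m.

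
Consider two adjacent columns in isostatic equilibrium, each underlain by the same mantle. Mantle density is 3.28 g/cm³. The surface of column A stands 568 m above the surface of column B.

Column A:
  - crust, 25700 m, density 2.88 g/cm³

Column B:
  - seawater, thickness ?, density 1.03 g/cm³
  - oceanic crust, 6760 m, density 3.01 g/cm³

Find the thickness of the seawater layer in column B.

2930 m

Take the compensation level at the base of the deeper column (depth z_c below the surface of column A) and equate Σ ρ_i t_i down to z_c; mantle fills any gap and the z_c terms cancel.
Column A: 25700×2.88 + (z_c − 25700)×3.28
Column B: 568×0 + x×1.03 + 6760×3.01 + (z_c − 568 − 6760 − x)×3.28
The z_c×3.28 term appears on both sides and cancels. Collect the known terms of each column as K = Σ(ρt)_known − 3.28 × (depth of known layers): K_A = 74016 − 3.28×25700 = −10280; K_B = 20347.6 − 3.28×(568 + 6760) = −3688.24.
Balance: K_A = K_B − x×(3.28 − 1.03), so x = (K_B − K_A)/(3.28 − 1.03) = 6591.76/2.25 = 2930 m.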